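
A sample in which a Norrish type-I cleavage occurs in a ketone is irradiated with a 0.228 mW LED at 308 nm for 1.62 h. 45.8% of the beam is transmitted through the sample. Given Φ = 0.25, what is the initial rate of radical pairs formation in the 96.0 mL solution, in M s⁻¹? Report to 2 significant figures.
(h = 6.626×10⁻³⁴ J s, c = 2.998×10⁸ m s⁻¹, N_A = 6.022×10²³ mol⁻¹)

Photon energy at 308 nm: hc/λ = (6.626×10⁻³⁴)(2.998×10⁸)/(308×10⁻⁹) = 6.450×10⁻¹⁹ J.
Energy delivered: (0.228 mW)(5832 s) = 1.330 J.
Photons incident: 1.330 / 6.450×10⁻¹⁹ = 2.062×10¹⁸, i.e. 2.062×10¹⁸/6.022×10²³ = 3.424×10⁻⁶ mol.
Fraction absorbed: 1 − 45.8/100 = 0.5420.
Photons absorbed: 0.5420 × 3.424×10⁻⁶ = 1.856×10⁻⁶ mol.
Product formed: 0.25 × 1.856×10⁻⁶ = 4.640×10⁻⁷ mol.
Rate: 4.640×10⁻⁷ mol / (5832 s × 0.096 L) = 8.3×10⁻¹⁰ M s⁻¹.

8.3×10⁻¹⁰ M s⁻¹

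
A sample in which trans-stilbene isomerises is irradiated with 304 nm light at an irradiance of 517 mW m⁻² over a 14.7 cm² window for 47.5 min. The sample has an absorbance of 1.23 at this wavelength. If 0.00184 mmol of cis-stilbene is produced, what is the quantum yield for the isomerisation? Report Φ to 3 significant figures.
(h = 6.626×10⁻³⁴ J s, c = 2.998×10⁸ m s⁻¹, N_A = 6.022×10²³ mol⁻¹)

Φ = 0.355

Product: 0.00184 mmol = 1.84×10⁻⁶ mol.
Photon energy at 304 nm: hc/λ = (6.626×10⁻³⁴)(2.998×10⁸)/(304×10⁻⁹) = 6.534×10⁻¹⁹ J.
Energy delivered: (517 mW m⁻²)(14.7×10⁻⁴ m²)(2850 s) = 2.166 J.
Photons incident: 2.166 / 6.534×10⁻¹⁹ = 3.315×10¹⁸, i.e. 3.315×10¹⁸/6.022×10²³ = 5.505×10⁻⁶ mol.
Fraction absorbed: 1 − 10^(−1.23) = 0.9411.
Photons absorbed: 0.9411 × 5.505×10⁻⁶ = 5.181×10⁻⁶ mol.
Φ = 1.84×10⁻⁶ mol / 5.181×10⁻⁶ mol photons = 0.355.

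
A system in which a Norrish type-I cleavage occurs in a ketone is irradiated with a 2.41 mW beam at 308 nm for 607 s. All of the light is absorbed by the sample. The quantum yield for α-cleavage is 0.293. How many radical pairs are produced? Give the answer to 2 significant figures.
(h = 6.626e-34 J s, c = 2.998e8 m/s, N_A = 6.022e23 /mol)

Photon energy at 308 nm: hc/λ = (6.626e-34)(2.998e8)/(308e-9) = 6.450e-19 J.
Energy delivered: (2.41 mW)(607 s) = 1.463 J.
Photons incident: 1.463 / 6.450e-19 = 2.268e18, i.e. 2.268e18/6.022e23 = 3.766e-6 mol.
Product: Φ × n_abs = 0.293 × 3.766e-6 = 1.103e-6 mol.
As a count: 1.103e-6 × 6.022e23 = 6.6e17.

6.6e17 radical pairs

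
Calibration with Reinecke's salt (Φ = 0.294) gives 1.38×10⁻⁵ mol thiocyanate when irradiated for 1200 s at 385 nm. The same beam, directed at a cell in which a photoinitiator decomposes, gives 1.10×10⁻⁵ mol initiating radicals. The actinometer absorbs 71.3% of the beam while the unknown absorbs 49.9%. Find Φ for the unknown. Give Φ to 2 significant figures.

Φ = 0.33

Photons absorbed by the actinometer: 1.38×10⁻⁵ / 0.294 = 4.694×10⁻⁵ mol.
Incident flux: 4.694×10⁻⁵ / 0.713 = 6.583×10⁻⁵ einstein.
Absorbed by unknown: 0.499 × 6.583×10⁻⁵ = 3.285×10⁻⁵ mol.
Φ(unknown) = 1.10×10⁻⁵ / 3.285×10⁻⁵ = 0.33.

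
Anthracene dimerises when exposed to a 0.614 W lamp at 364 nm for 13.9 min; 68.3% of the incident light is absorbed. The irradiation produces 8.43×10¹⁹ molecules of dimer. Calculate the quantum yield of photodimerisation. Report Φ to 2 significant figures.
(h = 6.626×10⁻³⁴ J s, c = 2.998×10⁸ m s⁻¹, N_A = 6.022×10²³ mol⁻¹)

Product: 8.43×10¹⁹ / 6.022×10²³ = 1.400×10⁻⁴ mol.
Photon energy at 364 nm: hc/λ = (6.626×10⁻³⁴)(2.998×10⁸)/(364×10⁻⁹) = 5.457×10⁻¹⁹ J.
Energy delivered: (0.614 W)(834 s) = 512.1 J.
Photons incident: 512.1 / 5.457×10⁻¹⁹ = 9.384×10²⁰, i.e. 9.384×10²⁰/6.022×10²³ = 0.001558 mol.
Photons absorbed: 0.683 × 0.001558 = 0.001064 mol.
Φ = 1.400×10⁻⁴ mol / 0.001064 mol photons = 0.13.

Φ = 0.13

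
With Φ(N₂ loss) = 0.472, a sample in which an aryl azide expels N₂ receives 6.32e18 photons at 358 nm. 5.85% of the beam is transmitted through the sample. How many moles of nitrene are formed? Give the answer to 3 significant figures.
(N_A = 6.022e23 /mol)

4.66e-6 mol

Moles of photons: 6.32e18 / 6.022e23 = 1.049e-5 mol.
Fraction absorbed: 1 − 5.85/100 = 0.9415.
Photons absorbed: 0.9415 × 1.049e-5 = 9.876e-6 mol.
Product: Φ × n_abs = 0.472 × 9.876e-6 = 4.661e-6 mol.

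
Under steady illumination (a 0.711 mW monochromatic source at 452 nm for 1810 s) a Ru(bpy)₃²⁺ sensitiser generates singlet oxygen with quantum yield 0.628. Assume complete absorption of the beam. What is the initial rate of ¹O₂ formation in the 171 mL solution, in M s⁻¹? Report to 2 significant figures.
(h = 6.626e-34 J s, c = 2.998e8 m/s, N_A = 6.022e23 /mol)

Photon energy at 452 nm: hc/λ = (6.626e-34)(2.998e8)/(452e-9) = 4.395e-19 J.
Energy delivered: (0.711 mW)(1810 s) = 1.287 J.
Photons incident: 1.287 / 4.395e-19 = 2.928e18, i.e. 2.928e18/6.022e23 = 4.862e-6 mol.
Product formed: 0.628 × 4.862e-6 = 3.053e-6 mol.
Rate: 3.053e-6 mol / (1810 s × 0.171 L) = 9.9e-9 M s⁻¹.

9.9e-9 M s⁻¹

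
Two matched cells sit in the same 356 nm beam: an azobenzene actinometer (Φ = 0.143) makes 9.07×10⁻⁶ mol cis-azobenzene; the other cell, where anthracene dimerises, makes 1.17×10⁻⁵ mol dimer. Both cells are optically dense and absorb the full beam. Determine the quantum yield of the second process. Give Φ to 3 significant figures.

Photons absorbed by the actinometer: 9.07×10⁻⁶ / 0.143 = 6.343×10⁻⁵ mol.
Φ(unknown) = 1.17×10⁻⁵ / 6.343×10⁻⁵ = 0.184.

Φ = 0.184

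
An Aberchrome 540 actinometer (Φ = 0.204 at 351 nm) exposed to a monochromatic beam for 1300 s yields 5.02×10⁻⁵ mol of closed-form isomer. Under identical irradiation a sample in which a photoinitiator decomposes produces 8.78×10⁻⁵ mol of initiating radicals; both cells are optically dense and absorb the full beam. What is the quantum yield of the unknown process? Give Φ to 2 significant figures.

Photons absorbed by the actinometer: 5.02×10⁻⁵ / 0.204 = 2.461×10⁻⁴ mol.
Φ(unknown) = 8.78×10⁻⁵ / 2.461×10⁻⁴ = 0.36.

Φ = 0.36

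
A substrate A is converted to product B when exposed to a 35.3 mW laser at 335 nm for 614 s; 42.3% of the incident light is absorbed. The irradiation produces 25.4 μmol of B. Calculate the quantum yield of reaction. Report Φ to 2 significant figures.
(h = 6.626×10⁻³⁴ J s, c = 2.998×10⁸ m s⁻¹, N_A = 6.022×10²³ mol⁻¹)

Product: 25.4 μmol = 2.54×10⁻⁵ mol.
Photon energy at 335 nm: hc/λ = (6.626×10⁻³⁴)(2.998×10⁸)/(335×10⁻⁹) = 5.930×10⁻¹⁹ J.
Energy delivered: (35.3 mW)(614 s) = 21.67 J.
Photons incident: 21.67 / 5.930×10⁻¹⁹ = 3.654×10¹⁹, i.e. 3.654×10¹⁹/6.022×10²³ = 6.068×10⁻⁵ mol.
Photons absorbed: 0.423 × 6.068×10⁻⁵ = 2.567×10⁻⁵ mol.
Φ = 2.54×10⁻⁵ mol / 2.567×10⁻⁵ mol photons = 0.99.

Φ = 0.99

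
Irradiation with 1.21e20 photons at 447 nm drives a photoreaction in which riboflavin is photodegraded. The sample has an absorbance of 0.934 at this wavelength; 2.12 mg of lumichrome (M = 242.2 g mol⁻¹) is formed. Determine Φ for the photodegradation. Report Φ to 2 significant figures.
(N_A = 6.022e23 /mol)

Φ = 0.049

Product: 2.12 mg / 242.2 g mol⁻¹ = 8.753e-6 mol.
Moles of photons: 1.21e20 / 6.022e23 = 2.009e-4 mol.
Fraction absorbed: 1 − 10^(−0.934) = 0.8836.
Photons absorbed: 0.8836 × 2.009e-4 = 1.775e-4 mol.
Φ = 8.753e-6 mol / 1.775e-4 mol photons = 0.049.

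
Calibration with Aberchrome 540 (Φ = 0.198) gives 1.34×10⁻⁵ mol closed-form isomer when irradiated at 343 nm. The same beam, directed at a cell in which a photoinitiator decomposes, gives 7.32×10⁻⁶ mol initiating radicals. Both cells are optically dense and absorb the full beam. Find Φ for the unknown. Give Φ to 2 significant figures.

Photons absorbed by the actinometer: 1.34×10⁻⁵ / 0.198 = 6.768×10⁻⁵ mol.
Φ(unknown) = 7.32×10⁻⁶ / 6.768×10⁻⁵ = 0.11.

Φ = 0.11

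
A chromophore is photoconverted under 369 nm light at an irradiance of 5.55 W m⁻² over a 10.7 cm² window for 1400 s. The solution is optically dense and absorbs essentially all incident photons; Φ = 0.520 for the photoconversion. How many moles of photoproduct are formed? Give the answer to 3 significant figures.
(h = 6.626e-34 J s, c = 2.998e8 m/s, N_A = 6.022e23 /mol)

1.33e-5 mol

Photon energy at 369 nm: hc/λ = (6.626e-34)(2.998e8)/(369e-9) = 5.383e-19 J.
Energy delivered: (5.55 W m⁻²)(10.7e-4 m²)(1400 s) = 8.314 J.
Photons incident: 8.314 / 5.383e-19 = 1.544e19, i.e. 1.544e19/6.022e23 = 2.564e-5 mol.
Product: Φ × n_abs = 0.520 × 2.564e-5 = 1.333e-5 mol.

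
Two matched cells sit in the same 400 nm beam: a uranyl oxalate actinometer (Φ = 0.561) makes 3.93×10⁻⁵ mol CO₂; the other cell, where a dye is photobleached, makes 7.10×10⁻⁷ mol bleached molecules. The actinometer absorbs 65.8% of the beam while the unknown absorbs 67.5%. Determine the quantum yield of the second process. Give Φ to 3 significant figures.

Φ = 0.00988

Photons absorbed by the actinometer: 3.93×10⁻⁵ / 0.561 = 7.005×10⁻⁵ mol.
Incident flux: 7.005×10⁻⁵ / 0.658 = 1.065×10⁻⁴ einstein.
Absorbed by unknown: 0.675 × 1.065×10⁻⁴ = 7.189×10⁻⁵ mol.
Φ(unknown) = 7.10×10⁻⁷ / 7.189×10⁻⁵ = 0.00988.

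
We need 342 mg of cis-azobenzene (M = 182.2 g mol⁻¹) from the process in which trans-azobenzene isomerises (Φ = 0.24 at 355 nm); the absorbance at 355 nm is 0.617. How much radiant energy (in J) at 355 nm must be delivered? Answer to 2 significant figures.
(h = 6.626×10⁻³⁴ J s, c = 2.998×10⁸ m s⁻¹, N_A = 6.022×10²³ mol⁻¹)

Product: 342 mg / 182.2 g mol⁻¹ = 0.001877 mol.
Photons that must be absorbed: 0.001877 / 0.24 = 0.007821 mol.
Fraction absorbed: 1 − 10^(−0.617) = 0.7585.
Incident photons needed: 0.007821 / 0.7585 = 0.01031 mol.
Photon energy: hc/λ = 5.596×10⁻¹⁹ J; per mole, 3.370×10⁵ J mol⁻¹.
Energy required: 0.01031 × 3.370×10⁵ = 3500 J.

3500 J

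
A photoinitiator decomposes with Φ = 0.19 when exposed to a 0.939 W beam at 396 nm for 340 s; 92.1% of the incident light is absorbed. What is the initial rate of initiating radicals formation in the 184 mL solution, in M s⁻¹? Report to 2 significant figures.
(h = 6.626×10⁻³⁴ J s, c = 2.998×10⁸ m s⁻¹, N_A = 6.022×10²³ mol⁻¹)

Photon energy at 396 nm: hc/λ = (6.626×10⁻³⁴)(2.998×10⁸)/(396×10⁻⁹) = 5.016×10⁻¹⁹ J.
Energy delivered: (0.939 W)(340 s) = 319.3 J.
Photons incident: 319.3 / 5.016×10⁻¹⁹ = 6.366×10²⁰, i.e. 6.366×10²⁰/6.022×10²³ = 0.001057 mol.
Photons absorbed: 0.921 × 0.001057 = 9.735×10⁻⁴ mol.
Product formed: 0.19 × 9.735×10⁻⁴ = 1.850×10⁻⁴ mol.
Rate: 1.850×10⁻⁴ mol / (340 s × 0.184 L) = 3.0×10⁻⁶ M s⁻¹.

3.0×10⁻⁶ M s⁻¹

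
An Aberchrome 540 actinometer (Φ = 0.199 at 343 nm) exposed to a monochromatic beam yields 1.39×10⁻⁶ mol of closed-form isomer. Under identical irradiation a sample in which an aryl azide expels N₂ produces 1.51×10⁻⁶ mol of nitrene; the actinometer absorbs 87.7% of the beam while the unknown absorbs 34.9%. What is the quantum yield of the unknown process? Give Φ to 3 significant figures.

Photons absorbed by the actinometer: 1.39×10⁻⁶ / 0.199 = 6.985×10⁻⁶ mol.
Incident flux: 6.985×10⁻⁶ / 0.877 = 7.965×10⁻⁶ einstein.
Absorbed by unknown: 0.349 × 7.965×10⁻⁶ = 2.780×10⁻⁶ mol.
Φ(unknown) = 1.51×10⁻⁶ / 2.780×10⁻⁶ = 0.543.

Φ = 0.543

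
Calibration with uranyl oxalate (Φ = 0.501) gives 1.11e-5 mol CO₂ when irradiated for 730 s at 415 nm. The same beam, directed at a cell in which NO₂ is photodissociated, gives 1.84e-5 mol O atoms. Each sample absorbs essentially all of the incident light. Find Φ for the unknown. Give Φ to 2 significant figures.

Φ = 0.83

Photons absorbed by the actinometer: 1.11e-5 / 0.501 = 2.216e-5 mol.
Φ(unknown) = 1.84e-5 / 2.216e-5 = 0.83.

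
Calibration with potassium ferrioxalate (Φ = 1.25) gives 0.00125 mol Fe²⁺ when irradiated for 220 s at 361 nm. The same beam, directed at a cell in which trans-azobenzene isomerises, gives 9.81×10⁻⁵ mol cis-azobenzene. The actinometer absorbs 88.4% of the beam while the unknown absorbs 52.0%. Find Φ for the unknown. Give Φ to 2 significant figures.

Φ = 0.17

Photons absorbed by the actinometer: 0.00125 / 1.25 = 0.001000 mol.
Incident flux: 0.001000 / 0.884 = 0.001131 einstein.
Absorbed by unknown: 0.520 × 0.001131 = 5.881×10⁻⁴ mol.
Φ(unknown) = 9.81×10⁻⁵ / 5.881×10⁻⁴ = 0.17.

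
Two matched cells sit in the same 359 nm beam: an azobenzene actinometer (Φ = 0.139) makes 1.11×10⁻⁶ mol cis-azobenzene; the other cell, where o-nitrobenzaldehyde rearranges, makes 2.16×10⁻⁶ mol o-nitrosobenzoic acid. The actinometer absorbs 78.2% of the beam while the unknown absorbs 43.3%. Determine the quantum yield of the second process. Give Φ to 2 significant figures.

Φ = 0.49

Photons absorbed by the actinometer: 1.11×10⁻⁶ / 0.139 = 7.986×10⁻⁶ mol.
Incident flux: 7.986×10⁻⁶ / 0.782 = 1.021×10⁻⁵ einstein.
Absorbed by unknown: 0.433 × 1.021×10⁻⁵ = 4.421×10⁻⁶ mol.
Φ(unknown) = 2.16×10⁻⁶ / 4.421×10⁻⁶ = 0.49.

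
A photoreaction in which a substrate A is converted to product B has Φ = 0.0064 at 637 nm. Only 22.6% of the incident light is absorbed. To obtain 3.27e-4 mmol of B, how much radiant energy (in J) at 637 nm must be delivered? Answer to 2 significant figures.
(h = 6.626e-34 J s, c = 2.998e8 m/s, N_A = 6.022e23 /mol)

42 J

Product: 3.27e-4 mmol = 3.27e-7 mol.
Photons that must be absorbed: 3.27e-7 / 0.0064 = 5.109e-5 mol.
Incident photons needed: 5.109e-5 / 0.226 = 2.261e-4 mol.
Photon energy: hc/λ = 3.118e-19 J; per mole, 1.878e5 J mol⁻¹.
Energy required: 2.261e-4 × 1.878e5 = 42 J.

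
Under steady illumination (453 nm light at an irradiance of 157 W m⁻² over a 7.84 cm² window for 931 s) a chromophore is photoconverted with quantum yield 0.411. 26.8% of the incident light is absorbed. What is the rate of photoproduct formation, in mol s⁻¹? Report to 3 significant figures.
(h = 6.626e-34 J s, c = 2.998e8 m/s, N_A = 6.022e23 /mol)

5.13e-8 mol s⁻¹

Photon energy at 453 nm: hc/λ = (6.626e-34)(2.998e8)/(453e-9) = 4.385e-19 J.
Energy delivered: (157 W m⁻²)(7.84e-4 m²)(931 s) = 114.6 J.
Photons incident: 114.6 / 4.385e-19 = 2.613e20, i.e. 2.613e20/6.022e23 = 4.339e-4 mol.
Photons absorbed: 0.268 × 4.339e-4 = 1.163e-4 mol.
Product formed: 0.411 × 1.163e-4 = 4.780e-5 mol.
Rate: 4.780e-5 / 931 s = 5.13e-8 mol s⁻¹.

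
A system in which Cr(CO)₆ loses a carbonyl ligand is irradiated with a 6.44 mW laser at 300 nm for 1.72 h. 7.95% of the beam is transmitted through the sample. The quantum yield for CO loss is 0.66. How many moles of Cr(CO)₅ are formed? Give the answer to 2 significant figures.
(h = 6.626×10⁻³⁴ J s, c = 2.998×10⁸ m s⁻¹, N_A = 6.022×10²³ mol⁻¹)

Photon energy at 300 nm: hc/λ = (6.626×10⁻³⁴)(2.998×10⁸)/(300×10⁻⁹) = 6.622×10⁻¹⁹ J.
Energy delivered: (6.44 mW)(6192 s) = 39.88 J.
Photons incident: 39.88 / 6.622×10⁻¹⁹ = 6.022×10¹⁹, i.e. 6.022×10¹⁹/6.022×10²³ = 1.000×10⁻⁴ mol.
Fraction absorbed: 1 − 7.95/100 = 0.9205.
Photons absorbed: 0.9205 × 1.000×10⁻⁴ = 9.205×10⁻⁵ mol.
Product: Φ × n_abs = 0.66 × 9.205×10⁻⁵ = 6.075×10⁻⁵ mol.

6.1×10⁻⁵ mol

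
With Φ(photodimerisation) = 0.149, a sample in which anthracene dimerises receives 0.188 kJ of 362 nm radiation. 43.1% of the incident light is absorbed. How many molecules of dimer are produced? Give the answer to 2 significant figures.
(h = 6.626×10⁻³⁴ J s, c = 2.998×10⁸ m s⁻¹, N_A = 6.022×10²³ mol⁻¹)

2.2×10¹⁹ molecules

Photon energy at 362 nm: hc/λ = (6.626×10⁻³⁴)(2.998×10⁸)/(362×10⁻⁹) = 5.487×10⁻¹⁹ J.
Incident energy: 0.188 kJ = 188 J.
Photons incident: 188 / 5.487×10⁻¹⁹ = 3.426×10²⁰, i.e. 3.426×10²⁰/6.022×10²³ = 5.689×10⁻⁴ mol.
Photons absorbed: 0.431 × 5.689×10⁻⁴ = 2.452×10⁻⁴ mol.
Product: Φ × n_abs = 0.149 × 2.452×10⁻⁴ = 3.653×10⁻⁵ mol.
As a count: 3.653×10⁻⁵ × 6.022×10²³ = 2.2×10¹⁹.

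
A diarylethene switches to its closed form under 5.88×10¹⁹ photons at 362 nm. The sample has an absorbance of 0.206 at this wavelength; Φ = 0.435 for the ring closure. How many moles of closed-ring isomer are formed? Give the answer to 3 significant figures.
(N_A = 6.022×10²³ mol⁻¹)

Moles of photons: 5.88×10¹⁹ / 6.022×10²³ = 9.764×10⁻⁵ mol.
Fraction absorbed: 1 − 10^(−0.206) = 0.3777.
Photons absorbed: 0.3777 × 9.764×10⁻⁵ = 3.688×10⁻⁵ mol.
Product: Φ × n_abs = 0.435 × 3.688×10⁻⁵ = 1.604×10⁻⁵ mol.

1.60×10⁻⁵ mol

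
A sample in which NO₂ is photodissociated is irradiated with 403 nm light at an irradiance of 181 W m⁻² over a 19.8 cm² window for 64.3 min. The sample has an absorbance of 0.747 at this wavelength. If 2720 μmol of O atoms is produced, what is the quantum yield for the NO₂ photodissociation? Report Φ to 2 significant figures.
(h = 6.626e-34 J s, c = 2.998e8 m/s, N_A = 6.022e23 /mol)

Product: 2720 μmol = 0.00272 mol.
Photon energy at 403 nm: hc/λ = (6.626e-34)(2.998e8)/(403e-9) = 4.929e-19 J.
Energy delivered: (181 W m⁻²)(19.8e-4 m²)(3858 s) = 1383 J.
Photons incident: 1383 / 4.929e-19 = 2.806e21, i.e. 2.806e21/6.022e23 = 0.004660 mol.
Fraction absorbed: 1 − 10^(−0.747) = 0.8209.
Photons absorbed: 0.8209 × 0.004660 = 0.003825 mol.
Φ = 0.00272 mol / 0.003825 mol photons = 0.71.

Φ = 0.71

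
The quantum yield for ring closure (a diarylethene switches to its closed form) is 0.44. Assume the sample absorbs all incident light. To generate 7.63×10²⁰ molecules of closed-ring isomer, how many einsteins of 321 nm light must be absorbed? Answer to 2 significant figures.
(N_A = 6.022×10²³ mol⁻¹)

0.0029 einstein

Product: 7.63×10²⁰ / 6.022×10²³ = 0.001267 mol.
Photons that must be absorbed: 0.001267 / 0.44 = 0.002880 mol.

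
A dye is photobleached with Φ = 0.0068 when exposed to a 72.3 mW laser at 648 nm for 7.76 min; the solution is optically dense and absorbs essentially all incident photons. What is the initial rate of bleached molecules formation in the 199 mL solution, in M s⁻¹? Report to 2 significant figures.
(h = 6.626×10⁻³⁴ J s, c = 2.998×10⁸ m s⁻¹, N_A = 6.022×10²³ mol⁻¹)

Photon energy at 648 nm: hc/λ = (6.626×10⁻³⁴)(2.998×10⁸)/(648×10⁻⁹) = 3.066×10⁻¹⁹ J.
Energy delivered: (72.3 mW)(465.6 s) = 33.66 J.
Photons incident: 33.66 / 3.066×10⁻¹⁹ = 1.098×10²⁰, i.e. 1.098×10²⁰/6.022×10²³ = 1.823×10⁻⁴ mol.
Product formed: 0.0068 × 1.823×10⁻⁴ = 1.240×10⁻⁶ mol.
Rate: 1.240×10⁻⁶ mol / (465.6 s × 0.199 L) = 1.3×10⁻⁸ M s⁻¹.

1.3×10⁻⁸ M s⁻¹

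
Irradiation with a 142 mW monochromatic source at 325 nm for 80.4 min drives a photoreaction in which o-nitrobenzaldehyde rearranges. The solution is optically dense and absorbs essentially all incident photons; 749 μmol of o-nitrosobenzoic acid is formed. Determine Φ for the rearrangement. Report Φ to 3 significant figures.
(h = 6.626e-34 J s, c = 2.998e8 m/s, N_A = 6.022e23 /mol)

Product: 749 μmol = 7.49e-4 mol.
Photon energy at 325 nm: hc/λ = (6.626e-34)(2.998e8)/(325e-9) = 6.112e-19 J.
Energy delivered: (142 mW)(4824 s) = 685.0 J.
Photons incident: 685.0 / 6.112e-19 = 1.121e21, i.e. 1.121e21/6.022e23 = 0.001862 mol.
Φ = 7.49e-4 mol / 0.001862 mol photons = 0.402.

Φ = 0.402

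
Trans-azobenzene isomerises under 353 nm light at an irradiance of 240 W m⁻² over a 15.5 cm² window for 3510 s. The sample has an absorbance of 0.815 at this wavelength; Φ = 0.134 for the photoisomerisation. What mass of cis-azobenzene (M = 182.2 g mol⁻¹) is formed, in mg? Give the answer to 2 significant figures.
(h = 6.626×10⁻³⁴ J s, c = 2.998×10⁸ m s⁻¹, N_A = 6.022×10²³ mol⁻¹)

Photon energy at 353 nm: hc/λ = (6.626×10⁻³⁴)(2.998×10⁸)/(353×10⁻⁹) = 5.627×10⁻¹⁹ J.
Energy delivered: (240 W m⁻²)(15.5×10⁻⁴ m²)(3510 s) = 1306 J.
Photons incident: 1306 / 5.627×10⁻¹⁹ = 2.321×10²¹, i.e. 2.321×10²¹/6.022×10²³ = 0.003854 mol.
Fraction absorbed: 1 − 10^(−0.815) = 0.8469.
Photons absorbed: 0.8469 × 0.003854 = 0.003264 mol.
Product: Φ × n_abs = 0.134 × 0.003264 = 4.374×10⁻⁴ mol.
Mass: 4.374×10⁻⁴ × 182.2 = 0.07969 g = 80 mg.

80 mg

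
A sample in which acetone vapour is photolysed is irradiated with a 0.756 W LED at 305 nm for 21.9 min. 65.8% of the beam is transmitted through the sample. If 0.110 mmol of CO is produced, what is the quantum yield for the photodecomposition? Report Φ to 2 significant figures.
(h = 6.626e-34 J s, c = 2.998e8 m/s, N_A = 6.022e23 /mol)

Φ = 0.13

Product: 0.110 mmol = 1.10e-4 mol.
Photon energy at 305 nm: hc/λ = (6.626e-34)(2.998e8)/(305e-9) = 6.513e-19 J.
Energy delivered: (0.756 W)(1314 s) = 993.4 J.
Photons incident: 993.4 / 6.513e-19 = 1.525e21, i.e. 1.525e21/6.022e23 = 0.002532 mol.
Fraction absorbed: 1 − 65.8/100 = 0.3420.
Photons absorbed: 0.3420 × 0.002532 = 8.659e-4 mol.
Φ = 1.10e-4 mol / 8.659e-4 mol photons = 0.13.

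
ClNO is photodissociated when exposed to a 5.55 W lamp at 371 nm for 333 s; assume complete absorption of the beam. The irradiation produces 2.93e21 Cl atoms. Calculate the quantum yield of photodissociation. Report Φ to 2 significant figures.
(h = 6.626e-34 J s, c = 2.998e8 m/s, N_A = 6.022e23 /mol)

Φ = 0.85

Product: 2.93e21 / 6.022e23 = 0.004865 mol.
Photon energy at 371 nm: hc/λ = (6.626e-34)(2.998e8)/(371e-9) = 5.354e-19 J.
Energy delivered: (5.55 W)(333 s) = 1848 J.
Photons incident: 1848 / 5.354e-19 = 3.452e21, i.e. 3.452e21/6.022e23 = 0.005732 mol.
Φ = 0.004865 mol / 0.005732 mol photons = 0.85.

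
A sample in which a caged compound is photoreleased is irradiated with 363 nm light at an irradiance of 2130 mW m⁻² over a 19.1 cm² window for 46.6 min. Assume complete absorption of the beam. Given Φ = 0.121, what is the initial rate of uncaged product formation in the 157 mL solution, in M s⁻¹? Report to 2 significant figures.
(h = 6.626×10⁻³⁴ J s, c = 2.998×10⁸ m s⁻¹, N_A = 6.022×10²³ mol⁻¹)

9.5×10⁻⁹ M s⁻¹

Photon energy at 363 nm: hc/λ = (6.626×10⁻³⁴)(2.998×10⁸)/(363×10⁻⁹) = 5.472×10⁻¹⁹ J.
Energy delivered: (2130 mW m⁻²)(19.1×10⁻⁴ m²)(2796 s) = 11.37 J.
Photons incident: 11.37 / 5.472×10⁻¹⁹ = 2.078×10¹⁹, i.e. 2.078×10¹⁹/6.022×10²³ = 3.451×10⁻⁵ mol.
Product formed: 0.121 × 3.451×10⁻⁵ = 4.176×10⁻⁶ mol.
Rate: 4.176×10⁻⁶ mol / (2796 s × 0.157 L) = 9.5×10⁻⁹ M s⁻¹.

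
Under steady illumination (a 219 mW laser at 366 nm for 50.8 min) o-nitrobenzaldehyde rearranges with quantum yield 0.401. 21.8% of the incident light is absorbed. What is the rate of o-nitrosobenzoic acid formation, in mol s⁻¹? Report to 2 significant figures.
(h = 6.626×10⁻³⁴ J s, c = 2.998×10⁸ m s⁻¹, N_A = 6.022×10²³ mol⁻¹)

Photon energy at 366 nm: hc/λ = (6.626×10⁻³⁴)(2.998×10⁸)/(366×10⁻⁹) = 5.428×10⁻¹⁹ J.
Energy delivered: (219 mW)(3048 s) = 667.5 J.
Photons incident: 667.5 / 5.428×10⁻¹⁹ = 1.230×10²¹, i.e. 1.230×10²¹/6.022×10²³ = 0.002043 mol.
Photons absorbed: 0.218 × 0.002043 = 4.454×10⁻⁴ mol.
Product formed: 0.401 × 4.454×10⁻⁴ = 1.786×10⁻⁴ mol.
Rate: 1.786×10⁻⁴ / 3048 s = 5.9×10⁻⁸ mol s⁻¹.

5.9×10⁻⁸ mol s⁻¹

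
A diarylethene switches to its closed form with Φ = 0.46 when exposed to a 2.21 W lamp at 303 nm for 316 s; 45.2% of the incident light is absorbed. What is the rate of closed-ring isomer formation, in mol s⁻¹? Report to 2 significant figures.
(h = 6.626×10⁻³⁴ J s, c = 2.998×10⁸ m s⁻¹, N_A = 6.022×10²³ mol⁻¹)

1.2×10⁻⁶ mol s⁻¹

Photon energy at 303 nm: hc/λ = (6.626×10⁻³⁴)(2.998×10⁸)/(303×10⁻⁹) = 6.556×10⁻¹⁹ J.
Energy delivered: (2.21 W)(316 s) = 698.4 J.
Photons incident: 698.4 / 6.556×10⁻¹⁹ = 1.065×10²¹, i.e. 1.065×10²¹/6.022×10²³ = 0.001769 mol.
Photons absorbed: 0.452 × 0.001769 = 7.996×10⁻⁴ mol.
Product formed: 0.46 × 7.996×10⁻⁴ = 3.678×10⁻⁴ mol.
Rate: 3.678×10⁻⁴ / 316 s = 1.2×10⁻⁶ mol s⁻¹.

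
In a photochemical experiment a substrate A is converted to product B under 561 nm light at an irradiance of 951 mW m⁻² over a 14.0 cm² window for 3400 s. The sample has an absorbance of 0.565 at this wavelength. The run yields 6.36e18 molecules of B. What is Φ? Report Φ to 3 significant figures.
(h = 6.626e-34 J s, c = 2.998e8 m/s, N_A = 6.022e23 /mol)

Φ = 0.684

Product: 6.36e18 / 6.022e23 = 1.056e-5 mol.
Photon energy at 561 nm: hc/λ = (6.626e-34)(2.998e8)/(561e-9) = 3.541e-19 J.
Energy delivered: (951 mW m⁻²)(14.0e-4 m²)(3400 s) = 4.527 J.
Photons incident: 4.527 / 3.541e-19 = 1.278e19, i.e. 1.278e19/6.022e23 = 2.122e-5 mol.
Fraction absorbed: 1 − 10^(−0.565) = 0.7277.
Photons absorbed: 0.7277 × 2.122e-5 = 1.544e-5 mol.
Φ = 1.056e-5 mol / 1.544e-5 mol photons = 0.684.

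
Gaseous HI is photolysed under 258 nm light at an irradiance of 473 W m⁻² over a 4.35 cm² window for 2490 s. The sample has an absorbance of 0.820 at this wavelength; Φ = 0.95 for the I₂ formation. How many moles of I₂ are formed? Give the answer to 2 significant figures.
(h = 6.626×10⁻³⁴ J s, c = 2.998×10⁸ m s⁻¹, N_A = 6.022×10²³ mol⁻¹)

Photon energy at 258 nm: hc/λ = (6.626×10⁻³⁴)(2.998×10⁸)/(258×10⁻⁹) = 7.700×10⁻¹⁹ J.
Energy delivered: (473 W m⁻²)(4.35×10⁻⁴ m²)(2490 s) = 512.3 J.
Photons incident: 512.3 / 7.700×10⁻¹⁹ = 6.653×10²⁰, i.e. 6.653×10²⁰/6.022×10²³ = 0.001105 mol.
Fraction absorbed: 1 − 10^(−0.820) = 0.8486.
Photons absorbed: 0.8486 × 0.001105 = 9.377×10⁻⁴ mol.
Product: Φ × n_abs = 0.95 × 9.377×10⁻⁴ = 8.908×10⁻⁴ mol.

8.9×10⁻⁴ mol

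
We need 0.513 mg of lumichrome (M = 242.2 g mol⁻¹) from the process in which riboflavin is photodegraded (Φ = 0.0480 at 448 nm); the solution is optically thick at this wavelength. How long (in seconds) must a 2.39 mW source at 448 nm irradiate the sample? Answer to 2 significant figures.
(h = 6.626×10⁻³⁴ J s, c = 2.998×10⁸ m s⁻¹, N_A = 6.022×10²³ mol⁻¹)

Product: 0.513 mg / 242.2 g mol⁻¹ = 2.118×10⁻⁶ mol.
Photons that must be absorbed: 2.118×10⁻⁶ / 0.0480 = 4.412×10⁻⁵ mol.
Photon energy: hc/λ = 4.434×10⁻¹⁹ J; per mole, 2.670×10⁵ J mol⁻¹.
Energy required: 4.412×10⁻⁵ × 2.670×10⁵ = 11.78 J.
Time: 11.78 J / 0.00239 W = 4900 s.

t ≈ 4900 s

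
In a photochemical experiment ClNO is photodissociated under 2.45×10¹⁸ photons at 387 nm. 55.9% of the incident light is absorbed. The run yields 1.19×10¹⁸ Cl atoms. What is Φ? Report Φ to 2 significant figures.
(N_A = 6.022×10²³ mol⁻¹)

Product: 1.19×10¹⁸ / 6.022×10²³ = 1.976×10⁻⁶ mol.
Moles of photons: 2.45×10¹⁸ / 6.022×10²³ = 4.068×10⁻⁶ mol.
Photons absorbed: 0.559 × 4.068×10⁻⁶ = 2.274×10⁻⁶ mol.
Φ = 1.976×10⁻⁶ mol / 2.274×10⁻⁶ mol photons = 0.87.

Φ = 0.87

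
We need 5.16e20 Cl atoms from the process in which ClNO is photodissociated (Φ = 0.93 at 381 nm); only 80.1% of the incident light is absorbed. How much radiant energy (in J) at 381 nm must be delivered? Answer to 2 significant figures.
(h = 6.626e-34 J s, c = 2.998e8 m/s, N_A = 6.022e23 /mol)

360 J

Product: 5.16e20 / 6.022e23 = 8.569e-4 mol.
Photons that must be absorbed: 8.569e-4 / 0.93 = 9.214e-4 mol.
Incident photons needed: 9.214e-4 / 0.801 = 0.001150 mol.
Photon energy: hc/λ = 5.214e-19 J; per mole, 3.140e5 J mol⁻¹.
Energy required: 0.001150 × 3.140e5 = 360 J.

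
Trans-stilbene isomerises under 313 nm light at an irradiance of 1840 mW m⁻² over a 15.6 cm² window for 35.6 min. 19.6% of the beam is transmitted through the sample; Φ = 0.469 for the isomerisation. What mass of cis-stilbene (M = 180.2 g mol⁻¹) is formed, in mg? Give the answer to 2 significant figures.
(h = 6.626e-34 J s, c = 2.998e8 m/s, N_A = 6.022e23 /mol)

1.1 mg

Photon energy at 313 nm: hc/λ = (6.626e-34)(2.998e8)/(313e-9) = 6.347e-19 J.
Energy delivered: (1840 mW m⁻²)(15.6e-4 m²)(2136 s) = 6.131 J.
Photons incident: 6.131 / 6.347e-19 = 9.660e18, i.e. 9.660e18/6.022e23 = 1.604e-5 mol.
Fraction absorbed: 1 − 19.6/100 = 0.8040.
Photons absorbed: 0.8040 × 1.604e-5 = 1.290e-5 mol.
Product: Φ × n_abs = 0.469 × 1.290e-5 = 6.050e-6 mol.
Mass: 6.050e-6 × 180.2 = 0.001090 g = 1.1 mg.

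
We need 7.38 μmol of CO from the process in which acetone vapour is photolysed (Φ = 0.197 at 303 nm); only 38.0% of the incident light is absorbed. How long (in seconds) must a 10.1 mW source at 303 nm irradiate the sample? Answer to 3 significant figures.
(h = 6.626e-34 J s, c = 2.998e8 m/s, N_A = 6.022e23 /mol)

t ≈ 3850 s

Product: 7.38 μmol = 7.38e-6 mol.
Photons that must be absorbed: 7.38e-6 / 0.197 = 3.746e-5 mol.
Incident photons needed: 3.746e-5 / 0.380 = 9.858e-5 mol.
Photon energy: hc/λ = 6.556e-19 J; per mole, 3.948e5 J mol⁻¹.
Energy required: 9.858e-5 × 3.948e5 = 38.92 J.
Time: 38.92 J / 0.0101 W = 3850 s.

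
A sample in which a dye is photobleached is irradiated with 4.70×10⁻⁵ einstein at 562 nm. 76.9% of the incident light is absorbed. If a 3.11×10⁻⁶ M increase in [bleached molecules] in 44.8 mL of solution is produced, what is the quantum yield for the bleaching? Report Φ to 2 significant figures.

Product: (3.11×10⁻⁶ M)(0.0448 L) = 1.393×10⁻⁷ mol.
Photons absorbed: 0.769 × 4.70×10⁻⁵ = 3.614×10⁻⁵ mol.
Φ = 1.393×10⁻⁷ mol / 3.614×10⁻⁵ mol photons = 0.0039.

Φ = 0.0039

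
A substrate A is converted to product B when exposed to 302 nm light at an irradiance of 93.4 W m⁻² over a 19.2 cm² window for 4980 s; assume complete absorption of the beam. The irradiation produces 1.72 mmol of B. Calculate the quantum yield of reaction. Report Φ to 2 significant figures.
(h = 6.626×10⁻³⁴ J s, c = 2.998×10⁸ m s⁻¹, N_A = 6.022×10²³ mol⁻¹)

Product: 1.72 mmol = 0.00172 mol.
Photon energy at 302 nm: hc/λ = (6.626×10⁻³⁴)(2.998×10⁸)/(302×10⁻⁹) = 6.578×10⁻¹⁹ J.
Energy delivered: (93.4 W m⁻²)(19.2×10⁻⁴ m²)(4980 s) = 893.1 J.
Photons incident: 893.1 / 6.578×10⁻¹⁹ = 1.358×10²¹, i.e. 1.358×10²¹/6.022×10²³ = 0.002255 mol.
Φ = 0.00172 mol / 0.002255 mol photons = 0.76.

Φ = 0.76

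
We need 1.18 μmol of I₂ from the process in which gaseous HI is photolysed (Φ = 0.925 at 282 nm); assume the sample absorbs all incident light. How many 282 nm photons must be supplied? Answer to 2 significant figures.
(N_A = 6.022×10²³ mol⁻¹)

Product: 1.18 μmol = 1.18×10⁻⁶ mol.
Photons that must be absorbed: 1.18×10⁻⁶ / 0.925 = 1.276×10⁻⁶ mol.
Photon count: 1.276×10⁻⁶ × 6.022×10²³ = 7.7×10¹⁷.

7.7×10¹⁷ photons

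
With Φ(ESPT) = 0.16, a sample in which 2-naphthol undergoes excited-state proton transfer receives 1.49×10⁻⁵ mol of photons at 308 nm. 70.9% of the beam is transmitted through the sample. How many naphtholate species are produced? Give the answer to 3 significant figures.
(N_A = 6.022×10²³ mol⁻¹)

4.18×10¹⁷ species

Fraction absorbed: 1 − 70.9/100 = 0.2910.
Photons absorbed: 0.2910 × 1.49×10⁻⁵ = 4.336×10⁻⁶ mol.
Product: Φ × n_abs = 0.16 × 4.336×10⁻⁶ = 6.938×10⁻⁷ mol.
As a count: 6.938×10⁻⁷ × 6.022×10²³ = 4.18×10¹⁷.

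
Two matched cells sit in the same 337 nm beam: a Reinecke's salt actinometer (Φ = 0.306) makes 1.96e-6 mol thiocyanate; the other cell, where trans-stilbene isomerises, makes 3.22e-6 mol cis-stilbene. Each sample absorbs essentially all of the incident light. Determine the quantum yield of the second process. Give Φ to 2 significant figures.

Photons absorbed by the actinometer: 1.96e-6 / 0.306 = 6.405e-6 mol.
Φ(unknown) = 3.22e-6 / 6.405e-6 = 0.50.

Φ = 0.50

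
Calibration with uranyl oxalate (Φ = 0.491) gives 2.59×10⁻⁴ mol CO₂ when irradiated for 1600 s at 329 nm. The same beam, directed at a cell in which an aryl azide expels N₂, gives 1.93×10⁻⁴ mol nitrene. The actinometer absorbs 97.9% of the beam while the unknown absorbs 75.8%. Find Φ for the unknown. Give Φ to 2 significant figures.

Φ = 0.47

Photons absorbed by the actinometer: 2.59×10⁻⁴ / 0.491 = 5.275×10⁻⁴ mol.
Incident flux: 5.275×10⁻⁴ / 0.979 = 5.388×10⁻⁴ einstein.
Absorbed by unknown: 0.758 × 5.388×10⁻⁴ = 4.084×10⁻⁴ mol.
Φ(unknown) = 1.93×10⁻⁴ / 4.084×10⁻⁴ = 0.47.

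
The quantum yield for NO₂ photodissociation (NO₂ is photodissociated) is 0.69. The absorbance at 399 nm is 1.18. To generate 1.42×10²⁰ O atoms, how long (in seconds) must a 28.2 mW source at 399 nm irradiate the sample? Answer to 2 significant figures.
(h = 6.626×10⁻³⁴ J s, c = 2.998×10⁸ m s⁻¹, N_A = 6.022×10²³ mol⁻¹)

Product: 1.42×10²⁰ / 6.022×10²³ = 2.358×10⁻⁴ mol.
Photons that must be absorbed: 2.358×10⁻⁴ / 0.69 = 3.417×10⁻⁴ mol.
Fraction absorbed: 1 − 10^(−1.18) = 0.9339.
Incident photons needed: 3.417×10⁻⁴ / 0.9339 = 3.659×10⁻⁴ mol.
Photon energy: hc/λ = 4.979×10⁻¹⁹ J; per mole, 2.998×10⁵ J mol⁻¹.
Energy required: 3.659×10⁻⁴ × 2.998×10⁵ = 109.7 J.
Time: 109.7 J / 0.0282 W = 3900 s.

t ≈ 3900 s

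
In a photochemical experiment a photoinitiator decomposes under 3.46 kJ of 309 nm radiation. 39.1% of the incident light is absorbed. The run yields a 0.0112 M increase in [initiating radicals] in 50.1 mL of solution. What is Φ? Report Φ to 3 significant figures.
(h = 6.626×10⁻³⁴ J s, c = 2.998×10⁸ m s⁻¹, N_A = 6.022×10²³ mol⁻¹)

Φ = 0.161

Product: (0.0112 M)(0.0501 L) = 5.611×10⁻⁴ mol.
Photon energy at 309 nm: hc/λ = (6.626×10⁻³⁴)(2.998×10⁸)/(309×10⁻⁹) = 6.429×10⁻¹⁹ J.
Incident energy: 3.46 kJ = 3460 J.
Photons incident: 3460 / 6.429×10⁻¹⁹ = 5.382×10²¹, i.e. 5.382×10²¹/6.022×10²³ = 0.008937 mol.
Photons absorbed: 0.391 × 0.008937 = 0.003494 mol.
Φ = 5.611×10⁻⁴ mol / 0.003494 mol photons = 0.161.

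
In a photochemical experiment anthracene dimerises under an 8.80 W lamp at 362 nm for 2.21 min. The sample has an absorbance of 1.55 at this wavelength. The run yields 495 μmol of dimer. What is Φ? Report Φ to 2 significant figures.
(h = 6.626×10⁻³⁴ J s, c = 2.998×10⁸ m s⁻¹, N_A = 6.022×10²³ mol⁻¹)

Product: 495 μmol = 4.95×10⁻⁴ mol.
Photon energy at 362 nm: hc/λ = (6.626×10⁻³⁴)(2.998×10⁸)/(362×10⁻⁹) = 5.487×10⁻¹⁹ J.
Energy delivered: (8.80 W)(132.6 s) = 1167 J.
Photons incident: 1167 / 5.487×10⁻¹⁹ = 2.127×10²¹, i.e. 2.127×10²¹/6.022×10²³ = 0.003532 mol.
Fraction absorbed: 1 − 10^(−1.55) = 0.9718.
Photons absorbed: 0.9718 × 0.003532 = 0.003432 mol.
Φ = 4.95×10⁻⁴ mol / 0.003432 mol photons = 0.14.

Φ = 0.14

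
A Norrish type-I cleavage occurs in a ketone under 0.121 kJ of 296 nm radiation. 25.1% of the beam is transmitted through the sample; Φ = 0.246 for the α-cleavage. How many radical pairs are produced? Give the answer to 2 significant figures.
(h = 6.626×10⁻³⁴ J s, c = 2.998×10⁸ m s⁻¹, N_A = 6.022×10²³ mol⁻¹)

Photon energy at 296 nm: hc/λ = (6.626×10⁻³⁴)(2.998×10⁸)/(296×10⁻⁹) = 6.711×10⁻¹⁹ J.
Incident energy: 0.121 kJ = 121 J.
Photons incident: 121 / 6.711×10⁻¹⁹ = 1.803×10²⁰, i.e. 1.803×10²⁰/6.022×10²³ = 2.994×10⁻⁴ mol.
Fraction absorbed: 1 − 25.1/100 = 0.7490.
Photons absorbed: 0.7490 × 2.994×10⁻⁴ = 2.243×10⁻⁴ mol.
Product: Φ × n_abs = 0.246 × 2.243×10⁻⁴ = 5.518×10⁻⁵ mol.
As a count: 5.518×10⁻⁵ × 6.022×10²³ = 3.3×10¹⁹.

3.3×10¹⁹ radical pairs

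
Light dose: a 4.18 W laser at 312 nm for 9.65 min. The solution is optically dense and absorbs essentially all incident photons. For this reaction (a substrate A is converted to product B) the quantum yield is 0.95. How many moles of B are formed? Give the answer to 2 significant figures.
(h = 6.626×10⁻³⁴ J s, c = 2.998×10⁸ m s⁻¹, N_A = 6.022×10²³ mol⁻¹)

Photon energy at 312 nm: hc/λ = (6.626×10⁻³⁴)(2.998×10⁸)/(312×10⁻⁹) = 6.367×10⁻¹⁹ J.
Energy delivered: (4.18 W)(579 s) = 2420 J.
Photons incident: 2420 / 6.367×10⁻¹⁹ = 3.801×10²¹, i.e. 3.801×10²¹/6.022×10²³ = 0.006312 mol.
Product: Φ × n_abs = 0.95 × 0.006312 = 0.005996 mol.

0.0060 mol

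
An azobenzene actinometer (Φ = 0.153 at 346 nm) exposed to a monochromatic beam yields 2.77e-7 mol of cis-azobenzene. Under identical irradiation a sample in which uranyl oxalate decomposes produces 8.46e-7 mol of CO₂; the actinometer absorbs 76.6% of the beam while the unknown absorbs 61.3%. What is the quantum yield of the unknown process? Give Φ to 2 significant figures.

Φ = 0.58

Photons absorbed by the actinometer: 2.77e-7 / 0.153 = 1.810e-6 mol.
Incident flux: 1.810e-6 / 0.766 = 2.363e-6 einstein.
Absorbed by unknown: 0.613 × 2.363e-6 = 1.449e-6 mol.
Φ(unknown) = 8.46e-7 / 1.449e-6 = 0.58.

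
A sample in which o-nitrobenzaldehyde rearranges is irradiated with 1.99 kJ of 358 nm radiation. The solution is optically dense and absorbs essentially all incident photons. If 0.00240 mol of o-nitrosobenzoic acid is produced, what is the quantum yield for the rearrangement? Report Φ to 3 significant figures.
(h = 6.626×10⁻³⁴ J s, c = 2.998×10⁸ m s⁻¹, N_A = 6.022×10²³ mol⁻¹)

Photon energy at 358 nm: hc/λ = (6.626×10⁻³⁴)(2.998×10⁸)/(358×10⁻⁹) = 5.549×10⁻¹⁹ J.
Incident energy: 1.99 kJ = 1990 J.
Photons incident: 1990 / 5.549×10⁻¹⁹ = 3.586×10²¹, i.e. 3.586×10²¹/6.022×10²³ = 0.005955 mol.
Φ = 0.00240 mol / 0.005955 mol photons = 0.403.

Φ = 0.403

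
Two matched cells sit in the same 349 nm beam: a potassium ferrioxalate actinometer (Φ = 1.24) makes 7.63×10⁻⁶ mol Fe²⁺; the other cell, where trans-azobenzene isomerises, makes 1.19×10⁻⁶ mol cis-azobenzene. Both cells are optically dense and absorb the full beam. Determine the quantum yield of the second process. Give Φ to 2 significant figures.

Photons absorbed by the actinometer: 7.63×10⁻⁶ / 1.24 = 6.153×10⁻⁶ mol.
Φ(unknown) = 1.19×10⁻⁶ / 6.153×10⁻⁶ = 0.19.

Φ = 0.19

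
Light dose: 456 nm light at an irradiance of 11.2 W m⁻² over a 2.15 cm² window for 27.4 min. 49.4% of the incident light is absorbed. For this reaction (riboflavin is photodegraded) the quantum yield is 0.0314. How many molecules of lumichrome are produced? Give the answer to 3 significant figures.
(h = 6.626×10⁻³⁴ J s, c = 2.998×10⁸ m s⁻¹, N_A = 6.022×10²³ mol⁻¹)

Photon energy at 456 nm: hc/λ = (6.626×10⁻³⁴)(2.998×10⁸)/(456×10⁻⁹) = 4.356×10⁻¹⁹ J.
Energy delivered: (11.2 W m⁻²)(2.15×10⁻⁴ m²)(1644 s) = 3.959 J.
Photons incident: 3.959 / 4.356×10⁻¹⁹ = 9.089×10¹⁸, i.e. 9.089×10¹⁸/6.022×10²³ = 1.509×10⁻⁵ mol.
Photons absorbed: 0.494 × 1.509×10⁻⁵ = 7.454×10⁻⁶ mol.
Product: Φ × n_abs = 0.0314 × 7.454×10⁻⁶ = 2.341×10⁻⁷ mol.
As a count: 2.341×10⁻⁷ × 6.022×10²³ = 1.41×10¹⁷.

1.41×10¹⁷ molecules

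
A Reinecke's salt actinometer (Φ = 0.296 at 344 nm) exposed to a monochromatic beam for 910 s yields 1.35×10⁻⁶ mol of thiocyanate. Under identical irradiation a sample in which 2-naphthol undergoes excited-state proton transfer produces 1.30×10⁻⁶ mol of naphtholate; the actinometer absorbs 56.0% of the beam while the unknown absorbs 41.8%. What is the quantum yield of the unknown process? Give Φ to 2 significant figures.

Φ = 0.38

Photons absorbed by the actinometer: 1.35×10⁻⁶ / 0.296 = 4.561×10⁻⁶ mol.
Incident flux: 4.561×10⁻⁶ / 0.560 = 8.145×10⁻⁶ einstein.
Absorbed by unknown: 0.418 × 8.145×10⁻⁶ = 3.405×10⁻⁶ mol.
Φ(unknown) = 1.30×10⁻⁶ / 3.405×10⁻⁶ = 0.38.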